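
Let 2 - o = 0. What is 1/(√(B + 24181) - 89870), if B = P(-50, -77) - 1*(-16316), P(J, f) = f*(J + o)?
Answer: -89870/8076572707 - √44193/8076572707 ≈ -1.1153e-5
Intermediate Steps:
o = 2 (o = 2 - 1*0 = 2 + 0 = 2)
P(J, f) = f*(2 + J) (P(J, f) = f*(J + 2) = f*(2 + J))
B = 20012 (B = -77*(2 - 50) - 1*(-16316) = -77*(-48) + 16316 = 3696 + 16316 = 20012)
1/(√(B + 24181) - 89870) = 1/(√(20012 + 24181) - 89870) = 1/(√44193 - 89870) = 1/(-89870 + √44193)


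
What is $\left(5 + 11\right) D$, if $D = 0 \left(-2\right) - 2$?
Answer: $-32$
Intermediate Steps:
$D = -2$ ($D = 0 - 2 = -2$)
$\left(5 + 11\right) D = \left(5 + 11\right) \left(-2\right) = 16 \left(-2\right) = -32$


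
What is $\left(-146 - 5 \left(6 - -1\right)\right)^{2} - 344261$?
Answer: $-311500$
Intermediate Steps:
$\left(-146 - 5 \left(6 - -1\right)\right)^{2} - 344261 = \left(-146 - 5 \left(6 + \left(-2 + 3\right)\right)\right)^{2} - 344261 = \left(-146 - 5 \left(6 + 1\right)\right)^{2} - 344261 = \left(-146 - 35\right)^{2} - 344261 = \left(-181\right)^{2} - 344261 = 32761 - 344261 = -311500$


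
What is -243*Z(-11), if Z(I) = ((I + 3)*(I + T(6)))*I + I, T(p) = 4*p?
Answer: -275319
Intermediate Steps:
Z(I) = I + I*(3 + I)*(24 + I) (Z(I) = ((I + 3)*(I + 4*6))*I + I = ((3 + I)*(I + 24))*I + I = ((3 + I)*(24 + I))*I + I = I*(3 + I)*(24 + I) + I = I + I*(3 + I)*(24 + I))
-243*Z(-11) = -(-2673)*(73 + (-11)² + 27*(-11)) = -(-2673)*(73 + 121 - 297) = -(-2673)*(-103) = -243*1133 = -275319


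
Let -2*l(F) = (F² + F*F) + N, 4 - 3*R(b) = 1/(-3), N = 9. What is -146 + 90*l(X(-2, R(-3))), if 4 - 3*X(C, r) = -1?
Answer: -801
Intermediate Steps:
R(b) = 13/9 (R(b) = 4/3 - ⅓/(-3) = 4/3 - ⅓*(-⅓) = 4/3 + ⅑ = 13/9)
X(C, r) = 5/3 (X(C, r) = 4/3 - ⅓*(-1) = 4/3 + ⅓ = 5/3)
l(F) = -9/2 - F² (l(F) = -((F² + F*F) + 9)/2 = -((F² + F²) + 9)/2 = -(2*F² + 9)/2 = -(9 + 2*F²)/2 = -9/2 - F²)
-146 + 90*l(X(-2, R(-3))) = -146 + 90*(-9/2 - (5/3)²) = -146 + 90*(-9/2 - 1*25/9) = -146 + 90*(-9/2 - 25/9) = -146 + 90*(-131/18) = -146 - 655 = -801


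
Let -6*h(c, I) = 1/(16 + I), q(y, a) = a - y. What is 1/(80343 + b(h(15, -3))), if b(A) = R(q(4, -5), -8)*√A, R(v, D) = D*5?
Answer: 3133377/251744909111 + 20*I*√78/251744909111 ≈ 1.2447e-5 + 7.0164e-10*I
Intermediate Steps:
R(v, D) = 5*D
h(c, I) = -1/(6*(16 + I))
b(A) = -40*√A (b(A) = (5*(-8))*√A = -40*√A)
1/(80343 + b(h(15, -3))) = 1/(80343 - 40*I/√(96 + 6*(-3))) = 1/(80343 - 40*I/√(96 - 18)) = 1/(80343 - 40*I*√78/78) = 1/(80343 - 20*I*√78/39)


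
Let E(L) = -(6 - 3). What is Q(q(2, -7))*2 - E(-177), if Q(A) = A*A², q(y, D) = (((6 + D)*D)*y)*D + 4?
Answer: -1661165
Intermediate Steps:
q(y, D) = 4 + y*D²*(6 + D) (q(y, D) = ((D*(6 + D))*y)*D + 4 = (D*y*(6 + D))*D + 4 = y*D²*(6 + D) + 4 = 4 + y*D²*(6 + D))
Q(A) = A³
E(L) = -3 (E(L) = -1*3 = -3)
Q(q(2, -7))*2 - E(-177) = (4 + 2*(-7)³ + 6*2*(-7)²)³*2 - 1*(-3) = (4 + 2*(-343) + 6*2*49)³*2 + 3 = (4 - 686 + 588)³*2 + 3 = (-94)³*2 + 3 = -830584*2 + 3 = -1661168 + 3 = -1661165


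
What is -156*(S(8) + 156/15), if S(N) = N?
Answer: -14352/5 ≈ -2870.4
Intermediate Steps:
-156*(S(8) + 156/15) = -156*(8 + 156/15) = -156*(8 + 156*(1/15)) = -156*(8 + 52/5) = -156*92/5 = -14352/5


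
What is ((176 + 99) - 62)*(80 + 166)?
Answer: 52398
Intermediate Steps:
((176 + 99) - 62)*(80 + 166) = (275 - 62)*246 = 213*246 = 52398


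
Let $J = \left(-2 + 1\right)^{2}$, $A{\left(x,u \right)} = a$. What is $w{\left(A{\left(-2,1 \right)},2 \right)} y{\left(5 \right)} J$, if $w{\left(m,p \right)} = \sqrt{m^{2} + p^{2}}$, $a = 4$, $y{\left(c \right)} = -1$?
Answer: $- 2 \sqrt{5} \approx -4.4721$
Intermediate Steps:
$A{\left(x,u \right)} = 4$
$J = 1$ ($J = \left(-1\right)^{2} = 1$)
$w{\left(A{\left(-2,1 \right)},2 \right)} y{\left(5 \right)} J = \sqrt{4^{2} + 2^{2}} \left(-1\right) 1 = \sqrt{16 + 4} \left(-1\right) 1 = \sqrt{20} \left(-1\right) 1 = 2 \sqrt{5} \left(-1\right) 1 = - 2 \sqrt{5} \cdot 1 = - 2 \sqrt{5}$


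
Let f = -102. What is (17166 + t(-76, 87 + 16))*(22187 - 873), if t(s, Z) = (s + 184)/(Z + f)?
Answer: 368178036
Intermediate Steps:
t(s, Z) = (184 + s)/(-102 + Z) (t(s, Z) = (s + 184)/(Z - 102) = (184 + s)/(-102 + Z))
(17166 + t(-76, 87 + 16))*(22187 - 873) = (17166 + (184 - 76)/(-102 + (87 + 16)))*(22187 - 873) = (17166 + 108/(-102 + 103))*21314 = (17166 + 108/1)*21314 = (17166 + 1*108)*21314 = (17166 + 108)*21314 = 17274*21314 = 368178036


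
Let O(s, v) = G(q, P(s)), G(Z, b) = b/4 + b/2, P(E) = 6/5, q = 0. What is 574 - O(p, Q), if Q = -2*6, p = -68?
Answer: 5731/10 ≈ 573.10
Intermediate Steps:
P(E) = 6/5 (P(E) = 6*(⅕) = 6/5)
Q = -12
G(Z, b) = 3*b/4 (G(Z, b) = b*(¼) + b*(½) = b/4 + b/2 = 3*b/4)
O(s, v) = 9/10 (O(s, v) = (¾)*(6/5) = 9/10)
574 - O(p, Q) = 574 - 1*9/10 = 574 - 9/10 = 5731/10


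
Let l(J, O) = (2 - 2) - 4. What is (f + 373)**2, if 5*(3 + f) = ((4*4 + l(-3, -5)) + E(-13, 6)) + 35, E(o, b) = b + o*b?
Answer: 133225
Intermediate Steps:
l(J, O) = -4 (l(J, O) = 0 - 4 = -4)
E(o, b) = b + b*o
f = -8 (f = -3 + (((4*4 - 4) + 6*(1 - 13)) + 35)/5 = -3 + (((16 - 4) + 6*(-12)) + 35)/5 = -3 + ((12 - 72) + 35)/5 = -3 + (-60 + 35)/5 = -3 + (1/5)*(-25) = -3 - 5 = -8)
(f + 373)**2 = (-8 + 373)**2 = 365**2 = 133225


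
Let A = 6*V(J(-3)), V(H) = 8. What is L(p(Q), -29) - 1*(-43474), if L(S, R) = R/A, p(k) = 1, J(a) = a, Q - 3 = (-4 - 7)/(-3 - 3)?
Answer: 2086723/48 ≈ 43473.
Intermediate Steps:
Q = 29/6 (Q = 3 + (-4 - 7)/(-3 - 3) = 3 - 11/(-6) = 3 - 11*(-⅙) = 3 + 11/6 = 29/6 ≈ 4.8333)
A = 48 (A = 6*8 = 48)
L(S, R) = R/48
L(p(Q), -29) - 1*(-43474) = (1/48)*(-29) - 1*(-43474) = -29/48 + 43474 = 2086723/48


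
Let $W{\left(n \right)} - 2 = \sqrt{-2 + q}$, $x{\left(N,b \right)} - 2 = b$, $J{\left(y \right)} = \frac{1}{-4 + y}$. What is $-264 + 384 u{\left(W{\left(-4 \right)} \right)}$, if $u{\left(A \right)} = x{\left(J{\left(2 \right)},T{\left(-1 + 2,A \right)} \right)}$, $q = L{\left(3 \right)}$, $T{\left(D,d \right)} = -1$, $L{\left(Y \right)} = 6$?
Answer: $120$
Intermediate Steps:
$x{\left(N,b \right)} = 2 + b$
$q = 6$
$W{\left(n \right)} = 4$ ($W{\left(n \right)} = 2 + \sqrt{-2 + 6} = 2 + \sqrt{4} = 2 + 2 = 4$)
$u{\left(A \right)} = 1$ ($u{\left(A \right)} = 2 - 1 = 1$)
$-264 + 384 u{\left(W{\left(-4 \right)} \right)} = -264 + 384 \cdot 1 = -264 + 384 = 120$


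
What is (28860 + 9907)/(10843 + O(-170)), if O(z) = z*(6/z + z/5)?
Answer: 38767/16629 ≈ 2.3313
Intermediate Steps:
O(z) = z*(6/z + z/5) (O(z) = z*(6/z + z*(⅕)) = z*(6/z + z/5))
(28860 + 9907)/(10843 + O(-170)) = (28860 + 9907)/(10843 + (6 + (⅕)*(-170)²)) = 38767/(10843 + (6 + (⅕)*28900)) = 38767/(10843 + (6 + 5780)) = 38767/(10843 + 5786) = 38767/16629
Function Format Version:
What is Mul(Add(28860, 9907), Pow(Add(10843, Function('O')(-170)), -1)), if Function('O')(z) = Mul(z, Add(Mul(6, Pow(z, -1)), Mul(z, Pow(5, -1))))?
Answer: Rational(38767, 16629) ≈ 2.3313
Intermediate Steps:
Function('O')(z) = Mul(z, Add(Mul(6, Pow(z, -1)), Mul(Rational(1, 5), z))) (Function('O')(z) = Mul(z, Add(Mul(6, Pow(z, -1)), Mul(z, Rational(1, 5)))) = Mul(z, Add(Mul(6, Pow(z, -1)), Mul(Rational(1, 5), z))))
Mul(Add(28860, 9907), Pow(Add(10843, Function('O')(-170)), -1)) = Mul(Add(28860, 9907), Pow(Add(10843, Add(6, Mul(Rational(1, 5), Pow(-170, 2)))), -1)) = Mul(38767, Pow(Add(10843, Add(6, Mul(Rational(1, 5), 28900))), -1)) = Mul(38767, Pow(Add(10843, Add(6, 5780)), -1)) = Mul(38767, Pow(Add(10843, 5786), -1)) = Mul(38767, Pow(16629, -1)) = Mul(38767, Rational(1, 16629)) = Rational(38767, 16629)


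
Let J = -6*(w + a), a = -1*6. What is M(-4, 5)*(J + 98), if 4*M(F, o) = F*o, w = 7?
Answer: -460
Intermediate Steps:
a = -6
M(F, o) = F*o/4 (M(F, o) = (F*o)/4 = F*o/4)
J = -6 (J = -6*(7 - 6) = -6*1 = -6)
M(-4, 5)*(J + 98) = ((1/4)*(-4)*5)*(-6 + 98) = -5*92 = -460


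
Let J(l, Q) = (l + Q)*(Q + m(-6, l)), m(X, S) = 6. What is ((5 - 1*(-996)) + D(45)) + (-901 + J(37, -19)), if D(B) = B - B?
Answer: -134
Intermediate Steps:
D(B) = 0
J(l, Q) = (6 + Q)*(Q + l) (J(l, Q) = (l + Q)*(Q + 6) = (Q + l)*(6 + Q) = (6 + Q)*(Q + l))
((5 - 1*(-996)) + D(45)) + (-901 + J(37, -19)) = ((5 - 1*(-996)) + 0) + (-901 + ((-19)² + 6*(-19) + 6*37 - 19*37)) = ((5 + 996) + 0) + (-901 + (361 - 114 + 222 - 703)) = (1001 + 0) + (-901 - 234) = 1001 - 1135 = -134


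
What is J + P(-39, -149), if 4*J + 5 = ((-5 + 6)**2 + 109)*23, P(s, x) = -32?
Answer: 2397/4 ≈ 599.25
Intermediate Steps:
J = 2525/4 (J = -5/4 + (((-5 + 6)**2 + 109)*23)/4 = -5/4 + ((1**2 + 109)*23)/4 = -5/4 + ((1 + 109)*23)/4 = -5/4 + (110*23)/4 = -5/4 + (1/4)*2530 = -5/4 + 1265/2 = 2525/4 ≈ 631.25)
J + P(-39, -149) = 2525/4 - 32 = 2397/4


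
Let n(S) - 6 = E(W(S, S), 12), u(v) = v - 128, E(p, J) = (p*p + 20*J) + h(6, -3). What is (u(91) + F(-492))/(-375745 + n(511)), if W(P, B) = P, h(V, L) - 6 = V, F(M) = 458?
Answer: -421/114366 ≈ -0.0036812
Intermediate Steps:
h(V, L) = 6 + V
E(p, J) = 12 + p² + 20*J (E(p, J) = (p*p + 20*J) + (6 + 6) = (p² + 20*J) + 12 = 12 + p² + 20*J)
u(v) = -128 + v
n(S) = 258 + S² (n(S) = 6 + (12 + S² + 20*12) = 6 + (12 + S² + 240) = 6 + (252 + S²) = 258 + S²)
(u(91) + F(-492))/(-375745 + n(511)) = ((-128 + 91) + 458)/(-375745 + (258 + 511²)) = (-37 + 458)/(-375745 + (258 + 261121)) = 421/(-375745 + 261379) = 421/(-114366) = 421*(-1/114366) = -421/114366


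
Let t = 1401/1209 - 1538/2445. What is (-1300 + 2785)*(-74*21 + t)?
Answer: -151538170311/65689 ≈ -2.3069e+6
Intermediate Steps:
t = 522001/985335 (t = 1401*(1/1209) - 1538*1/2445 = 467/403 - 1538/2445 = 522001/985335 ≈ 0.52977)
(-1300 + 2785)*(-74*21 + t) = (-1300 + 2785)*(-74*21 + 522001/985335) = 1485*(-1554 + 522001/985335) = 1485*(-1530688589/985335) = -151538170311/65689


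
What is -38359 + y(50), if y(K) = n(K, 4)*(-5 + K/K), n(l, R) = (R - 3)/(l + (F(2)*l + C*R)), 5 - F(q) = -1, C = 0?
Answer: -6712827/175 ≈ -38359.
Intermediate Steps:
F(q) = 6 (F(q) = 5 - 1*(-1) = 5 + 1 = 6)
n(l, R) = (-3 + R)/(7*l) (n(l, R) = (R - 3)/(l + (6*l + 0*R)) = (-3 + R)/(l + (6*l + 0)) = (-3 + R)/(l + 6*l) = (-3 + R)/((7*l)) = (-3 + R)*(1/(7*l)) = (-3 + R)/(7*l))
y(K) = -4/(7*K) (y(K) = ((-3 + 4)/(7*K))*(-5 + K/K) = ((⅐)*1/K)*(-5 + 1) = (1/(7*K))*(-4) = -4/(7*K))
-38359 + y(50) = -38359 - 4/7/50 = -38359 - 4/7*1/50 = -38359 - 2/175 = -6712827/175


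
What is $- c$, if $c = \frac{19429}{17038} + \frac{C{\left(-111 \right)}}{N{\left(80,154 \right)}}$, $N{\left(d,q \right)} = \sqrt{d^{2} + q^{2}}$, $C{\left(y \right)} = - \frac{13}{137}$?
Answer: $- \frac{19429}{17038} + \frac{13 \sqrt{7529}}{2062946} \approx -1.1398$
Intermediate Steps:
$C{\left(y \right)} = - \frac{13}{137}$ ($C{\left(y \right)} = \left(-13\right) \frac{1}{137} = - \frac{13}{137}$)
$c = \frac{19429}{17038} - \frac{13 \sqrt{7529}}{2062946}$ ($c = \frac{19429}{17038} - \frac{13}{137 \sqrt{80^{2} + 154^{2}}} = 19429 \cdot \frac{1}{17038} - \frac{13}{137 \sqrt{6400 + 23716}} = \frac{19429}{17038} - \frac{13}{137 \sqrt{30116}} = \frac{19429}{17038} - \frac{13}{137 \cdot 2 \sqrt{7529}} = \frac{19429}{17038} - \frac{13 \frac{\sqrt{7529}}{15058}}{137} = \frac{19429}{17038} - \frac{13 \sqrt{7529}}{2062946} \approx 1.1398$)
$- c = - (\frac{19429}{17038} - \frac{13 \sqrt{7529}}{2062946}) = - \frac{19429}{17038} + \frac{13 \sqrt{7529}}{2062946}$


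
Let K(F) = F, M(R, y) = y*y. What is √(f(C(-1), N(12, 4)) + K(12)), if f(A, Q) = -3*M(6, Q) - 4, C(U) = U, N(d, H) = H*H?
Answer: 2*I*√190 ≈ 27.568*I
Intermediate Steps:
M(R, y) = y²
N(d, H) = H²
f(A, Q) = -4 - 3*Q² (f(A, Q) = -3*Q² - 4 = -4 - 3*Q²)
√(f(C(-1), N(12, 4)) + K(12)) = √((-4 - 3*(4²)²) + 12) = √((-4 - 3*16²) + 12) = √((-4 - 3*256) + 12) = √((-4 - 768) + 12) = √(-772 + 12) = √(-760) = 2*I*√190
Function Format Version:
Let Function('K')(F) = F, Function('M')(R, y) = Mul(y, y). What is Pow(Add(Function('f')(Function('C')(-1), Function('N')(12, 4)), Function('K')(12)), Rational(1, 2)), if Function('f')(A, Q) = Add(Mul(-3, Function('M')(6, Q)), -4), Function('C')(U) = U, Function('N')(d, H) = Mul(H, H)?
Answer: Mul(2, I, Pow(190, Rational(1, 2))) ≈ Mul(27.568, I)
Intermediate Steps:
Function('M')(R, y) = Pow(y, 2)
Function('N')(d, H) = Pow(H, 2)
Function('f')(A, Q) = Add(-4, Mul(-3, Pow(Q, 2))) (Function('f')(A, Q) = Add(Mul(-3, Pow(Q, 2)), -4) = Add(-4, Mul(-3, Pow(Q, 2))))
Pow(Add(Function('f')(Function('C')(-1), Function('N')(12, 4)), Function('K')(12)), Rational(1, 2)) = Pow(Add(Add(-4, Mul(-3, Pow(Pow(4, 2), 2))), 12), Rational(1, 2)) = Pow(Add(Add(-4, Mul(-3, Pow(16, 2))), 12), Rational(1, 2)) = Pow(Add(Add(-4, Mul(-3, 256)), 12), Rational(1, 2)) = Pow(Add(Add(-4, -768), 12), Rational(1, 2)) = Pow(Add(-772, 12), Rational(1, 2)) = Pow(-760, Rational(1, 2)) = Mul(2, I, Pow(190, Rational(1, 2)))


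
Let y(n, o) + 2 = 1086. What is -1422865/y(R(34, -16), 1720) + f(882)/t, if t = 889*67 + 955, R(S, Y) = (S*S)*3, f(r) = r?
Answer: -43053993991/32800756 ≈ -1312.6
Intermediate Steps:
R(S, Y) = 3*S**2 (R(S, Y) = S**2*3 = 3*S**2)
y(n, o) = 1084 (y(n, o) = -2 + 1086 = 1084)
t = 60518 (t = 59563 + 955 = 60518)
-1422865/y(R(34, -16), 1720) + f(882)/t = -1422865/1084 + 882/60518 = -1422865*1/1084 + 882*(1/60518) = -1422865/1084 + 441/30259 = -43053993991/32800756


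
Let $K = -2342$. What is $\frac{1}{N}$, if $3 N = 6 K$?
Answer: $- \frac{1}{4684} \approx -0.00021349$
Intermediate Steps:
$N = -4684$ ($N = \frac{6 \left(-2342\right)}{3} = \frac{1}{3} \left(-14052\right) = -4684$)
$\frac{1}{N} = \frac{1}{-4684} = - \frac{1}{4684}$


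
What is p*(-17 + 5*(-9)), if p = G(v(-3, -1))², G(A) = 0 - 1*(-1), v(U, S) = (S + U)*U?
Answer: -62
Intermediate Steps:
v(U, S) = U*(S + U)
G(A) = 1 (G(A) = 0 + 1 = 1)
p = 1 (p = 1² = 1)
p*(-17 + 5*(-9)) = 1*(-17 + 5*(-9)) = 1*(-17 - 45) = 1*(-62) = -62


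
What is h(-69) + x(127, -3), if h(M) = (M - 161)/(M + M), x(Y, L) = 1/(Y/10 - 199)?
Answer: 3095/1863 ≈ 1.6613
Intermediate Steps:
x(Y, L) = 1/(-199 + Y/10) (x(Y, L) = 1/(Y*(⅒) - 199) = 1/(Y/10 - 199) = 1/(-199 + Y/10))
h(M) = (-161 + M)/(2*M) (h(M) = (-161 + M)/((2*M)) = (-161 + M)*(1/(2*M)) = (-161 + M)/(2*M))
h(-69) + x(127, -3) = (½)*(-161 - 69)/(-69) + 10/(-1990 + 127) = (½)*(-1/69)*(-230) + 10/(-1863) = 5/3 + 10*(-1/1863) = 5/3 - 10/1863 = 3095/1863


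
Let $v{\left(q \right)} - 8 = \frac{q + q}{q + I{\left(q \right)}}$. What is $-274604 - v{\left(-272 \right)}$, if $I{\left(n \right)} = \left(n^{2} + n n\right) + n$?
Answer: $- \frac{74419851}{271} \approx -2.7461 \cdot 10^{5}$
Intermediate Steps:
$I{\left(n \right)} = n + 2 n^{2}$ ($I{\left(n \right)} = \left(n^{2} + n^{2}\right) + n = 2 n^{2} + n = n + 2 n^{2}$)
$v{\left(q \right)} = 8 + \frac{2 q}{q + q \left(1 + 2 q\right)}$ ($v{\left(q \right)} = 8 + \frac{q + q}{q + q \left(1 + 2 q\right)} = 8 + \frac{2 q}{q + q \left(1 + 2 q\right)}$)
$-274604 - v{\left(-272 \right)} = -274604 - \frac{9 + 8 \left(-272\right)}{1 - 272} = -274604 - \frac{9 - 2176}{-271} = -274604 - \left(- \frac{1}{271}\right) \left(-2167\right) = -274604 - \frac{2167}{271} = - \frac{74419851}{271}$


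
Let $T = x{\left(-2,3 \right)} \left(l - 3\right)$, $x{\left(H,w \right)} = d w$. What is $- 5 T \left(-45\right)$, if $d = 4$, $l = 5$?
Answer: $5400$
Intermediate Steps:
$x{\left(H,w \right)} = 4 w$
$T = 24$ ($T = 4 \cdot 3 \left(5 - 3\right) = 12 \cdot 2 = 24$)
$- 5 T \left(-45\right) = \left(-5\right) 24 \left(-45\right) = \left(-120\right) \left(-45\right) = 5400$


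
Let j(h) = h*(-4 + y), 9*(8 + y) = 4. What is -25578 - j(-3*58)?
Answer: -82766/3 ≈ -27589.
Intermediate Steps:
y = -68/9 (y = -8 + (⅑)*4 = -8 + 4/9 = -68/9 ≈ -7.5556)
j(h) = -104*h/9 (j(h) = h*(-4 - 68/9) = h*(-104/9) = -104*h/9)
-25578 - j(-3*58) = -25578 - (-104)*(-3*58)/9 = -25578 - (-104)*(-174)/9 = -25578 - 1*6032/3 = -25578 - 6032/3 = -82766/3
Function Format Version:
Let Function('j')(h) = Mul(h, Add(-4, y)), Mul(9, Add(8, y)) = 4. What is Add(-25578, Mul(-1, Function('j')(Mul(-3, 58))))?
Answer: Rational(-82766, 3) ≈ -27589.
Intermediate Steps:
y = Rational(-68, 9) (y = Add(-8, Mul(Rational(1, 9), 4)) = Add(-8, Rational(4, 9)) = Rational(-68, 9) ≈ -7.5556)
Function('j')(h) = Mul(Rational(-104, 9), h) (Function('j')(h) = Mul(h, Add(-4, Rational(-68, 9))) = Mul(h, Rational(-104, 9)) = Mul(Rational(-104, 9), h))
Add(-25578, Mul(-1, Function('j')(Mul(-3, 58)))) = Add(-25578, Mul(-1, Mul(Rational(-104, 9), Mul(-3, 58)))) = Add(-25578, Mul(-1, Mul(Rational(-104, 9), -174))) = Add(-25578, Mul(-1, Rational(6032, 3))) = Add(-25578, Rational(-6032, 3)) = Rational(-82766, 3)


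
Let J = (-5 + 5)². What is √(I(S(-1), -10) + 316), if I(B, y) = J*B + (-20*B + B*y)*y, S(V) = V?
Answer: 4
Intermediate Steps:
J = 0 (J = 0² = 0)
I(B, y) = y*(-20*B + B*y) (I(B, y) = 0*B + (-20*B + B*y)*y = 0 + y*(-20*B + B*y) = y*(-20*B + B*y))
√(I(S(-1), -10) + 316) = √(-1*(-10)*(-20 - 10) + 316) = √(-1*(-10)*(-30) + 316) = √(-300 + 316) = √16 = 4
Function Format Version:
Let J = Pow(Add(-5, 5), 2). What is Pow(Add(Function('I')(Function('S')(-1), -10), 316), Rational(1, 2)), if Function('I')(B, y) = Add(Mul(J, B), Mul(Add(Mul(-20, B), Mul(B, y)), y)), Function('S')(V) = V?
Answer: 4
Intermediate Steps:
J = 0 (J = Pow(0, 2) = 0)
Function('I')(B, y) = Mul(y, Add(Mul(-20, B), Mul(B, y))) (Function('I')(B, y) = Add(Mul(0, B), Mul(Add(Mul(-20, B), Mul(B, y)), y)) = Add(0, Mul(y, Add(Mul(-20, B), Mul(B, y)))) = Mul(y, Add(Mul(-20, B), Mul(B, y))))
Pow(Add(Function('I')(Function('S')(-1), -10), 316), Rational(1, 2)) = Pow(Add(Mul(-1, -10, Add(-20, -10)), 316), Rational(1, 2)) = Pow(Add(Mul(-1, -10, -30), 316), Rational(1, 2)) = Pow(Add(-300, 316), Rational(1, 2)) = Pow(16, Rational(1, 2)) = 4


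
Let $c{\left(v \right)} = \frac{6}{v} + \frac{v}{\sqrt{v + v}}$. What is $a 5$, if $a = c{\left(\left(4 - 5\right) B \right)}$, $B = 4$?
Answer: $- \frac{15}{2} + 5 i \sqrt{2} \approx -7.5 + 7.0711 i$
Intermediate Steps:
$c{\left(v \right)} = \frac{6}{v} + \frac{\sqrt{2} \sqrt{v}}{2}$ ($c{\left(v \right)} = \frac{6}{v} + \frac{v}{\sqrt{2 v}} = \frac{6}{v} + \frac{v}{\sqrt{2} \sqrt{v}} = \frac{6}{v} + v \frac{\sqrt{2}}{2 \sqrt{v}} = \frac{6}{v} + \frac{\sqrt{2} \sqrt{v}}{2}$)
$a = - \frac{3}{2} + i \sqrt{2}$ ($a = \frac{12 + \sqrt{2} \left(\left(4 - 5\right) 4\right)^{\frac{3}{2}}}{2 \left(4 - 5\right) 4} = \frac{12 + \sqrt{2} \left(\left(-1\right) 4\right)^{\frac{3}{2}}}{2 \left(\left(-1\right) 4\right)} = \frac{12 + \sqrt{2} \left(-4\right)^{\frac{3}{2}}}{2 \left(-4\right)} = \frac{1}{2} \left(- \frac{1}{4}\right) \left(12 + \sqrt{2} \left(- 8 i\right)\right) = \frac{1}{2} \left(- \frac{1}{4}\right) \left(12 - 8 i \sqrt{2}\right) = - \frac{3}{2} + i \sqrt{2} \approx -1.5 + 1.4142 i$)
$a 5 = \left(- \frac{3}{2} + i \sqrt{2}\right) 5 = - \frac{15}{2} + 5 i \sqrt{2}$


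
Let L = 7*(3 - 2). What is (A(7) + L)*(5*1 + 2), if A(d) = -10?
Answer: -21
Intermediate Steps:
L = 7 (L = 7*1 = 7)
(A(7) + L)*(5*1 + 2) = (-10 + 7)*(5*1 + 2) = -3*(5 + 2) = -3*7 = -21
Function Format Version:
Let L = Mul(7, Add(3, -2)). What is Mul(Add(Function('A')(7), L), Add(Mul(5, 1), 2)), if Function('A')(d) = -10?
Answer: -21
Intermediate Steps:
L = 7 (L = Mul(7, 1) = 7)
Mul(Add(Function('A')(7), L), Add(Mul(5, 1), 2)) = Mul(Add(-10, 7), Add(Mul(5, 1), 2)) = Mul(-3, Add(5, 2)) = Mul(-3, 7) = -21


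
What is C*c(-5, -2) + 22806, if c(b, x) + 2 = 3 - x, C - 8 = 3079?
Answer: 32067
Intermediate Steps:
C = 3087 (C = 8 + 3079 = 3087)
c(b, x) = 1 - x (c(b, x) = -2 + (3 - x) = 1 - x)
C*c(-5, -2) + 22806 = 3087*(1 - 1*(-2)) + 22806 = 3087*(1 + 2) + 22806 = 3087*3 + 22806 = 9261 + 22806 = 32067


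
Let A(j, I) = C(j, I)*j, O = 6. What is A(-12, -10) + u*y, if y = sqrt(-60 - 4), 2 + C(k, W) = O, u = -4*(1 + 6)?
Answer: -48 - 224*I ≈ -48.0 - 224.0*I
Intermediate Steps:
u = -28 (u = -4*7 = -28)
C(k, W) = 4 (C(k, W) = -2 + 6 = 4)
A(j, I) = 4*j
y = 8*I (y = sqrt(-64) = 8*I ≈ 8.0*I)
A(-12, -10) + u*y = 4*(-12) - 224*I = -48 - 224*I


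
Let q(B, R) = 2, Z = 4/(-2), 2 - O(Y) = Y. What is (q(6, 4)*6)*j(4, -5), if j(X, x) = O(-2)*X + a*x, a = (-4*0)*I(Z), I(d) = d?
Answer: 192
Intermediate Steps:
O(Y) = 2 - Y
Z = -2 (Z = 4*(-½) = -2)
a = 0 (a = -4*0*(-2) = 0*(-2) = 0)
j(X, x) = 4*X (j(X, x) = (2 - 1*(-2))*X + 0*x = (2 + 2)*X + 0 = 4*X + 0 = 4*X)
(q(6, 4)*6)*j(4, -5) = (2*6)*(4*4) = 12*16 = 192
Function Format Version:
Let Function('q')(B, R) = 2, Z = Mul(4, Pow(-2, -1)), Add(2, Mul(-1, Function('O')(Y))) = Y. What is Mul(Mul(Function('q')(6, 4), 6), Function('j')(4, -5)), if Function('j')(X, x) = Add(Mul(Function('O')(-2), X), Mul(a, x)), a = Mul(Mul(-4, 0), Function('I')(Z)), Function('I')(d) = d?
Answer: 192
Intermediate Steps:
Function('O')(Y) = Add(2, Mul(-1, Y))
Z = -2 (Z = Mul(4, Rational(-1, 2)) = -2)
a = 0 (a = Mul(Mul(-4, 0), -2) = Mul(0, -2) = 0)
Function('j')(X, x) = Mul(4, X) (Function('j')(X, x) = Add(Mul(Add(2, Mul(-1, -2)), X), Mul(0, x)) = Add(Mul(Add(2, 2), X), 0) = Add(Mul(4, X), 0) = Mul(4, X))
Mul(Mul(Function('q')(6, 4), 6), Function('j')(4, -5)) = Mul(Mul(2, 6), Mul(4, 4)) = Mul(12, 16) = 192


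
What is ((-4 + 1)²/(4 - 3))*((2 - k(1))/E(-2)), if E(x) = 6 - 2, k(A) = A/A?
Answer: 9/4 ≈ 2.2500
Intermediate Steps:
k(A) = 1
E(x) = 4
((-4 + 1)²/(4 - 3))*((2 - k(1))/E(-2)) = ((-4 + 1)²/(4 - 3))*((2 - 1*1)/4) = ((-3)²/1)*((2 - 1)*(¼)) = (9*1)*(1*(¼)) = 9*(¼) = 9/4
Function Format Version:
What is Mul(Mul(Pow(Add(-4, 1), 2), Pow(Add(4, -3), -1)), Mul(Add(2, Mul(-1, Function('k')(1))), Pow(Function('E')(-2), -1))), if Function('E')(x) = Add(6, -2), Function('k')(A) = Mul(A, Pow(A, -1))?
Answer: Rational(9, 4) ≈ 2.2500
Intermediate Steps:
Function('k')(A) = 1
Function('E')(x) = 4
Mul(Mul(Pow(Add(-4, 1), 2), Pow(Add(4, -3), -1)), Mul(Add(2, Mul(-1, Function('k')(1))), Pow(Function('E')(-2), -1))) = Mul(Mul(Pow(Add(-4, 1), 2), Pow(Add(4, -3), -1)), Mul(Add(2, Mul(-1, 1)), Pow(4, -1))) = Mul(Mul(Pow(-3, 2), Pow(1, -1)), Mul(Add(2, -1), Rational(1, 4))) = Mul(Mul(9, 1), Mul(1, Rational(1, 4))) = Mul(9, Rational(1, 4)) = Rational(9, 4)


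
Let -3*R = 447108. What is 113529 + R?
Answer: -35507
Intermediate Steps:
R = -149036 (R = -⅓*447108 = -149036)
113529 + R = 113529 - 149036 = -35507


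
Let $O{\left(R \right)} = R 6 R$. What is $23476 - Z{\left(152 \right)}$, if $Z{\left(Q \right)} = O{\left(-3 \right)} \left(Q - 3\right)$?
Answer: $15430$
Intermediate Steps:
$O{\left(R \right)} = 6 R^{2}$ ($O{\left(R \right)} = 6 R R = 6 R^{2}$)
$Z{\left(Q \right)} = -162 + 54 Q$ ($Z{\left(Q \right)} = 6 \left(-3\right)^{2} \left(Q - 3\right) = 6 \cdot 9 \left(-3 + Q\right) = 54 \left(-3 + Q\right) = -162 + 54 Q$)
$23476 - Z{\left(152 \right)} = 23476 - \left(-162 + 54 \cdot 152\right) = 23476 - \left(-162 + 8208\right) = 23476 - 8046 = 15430$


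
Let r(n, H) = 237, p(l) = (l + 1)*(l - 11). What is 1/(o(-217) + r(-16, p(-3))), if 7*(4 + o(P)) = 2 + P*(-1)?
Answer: 7/1850 ≈ 0.0037838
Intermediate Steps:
p(l) = (1 + l)*(-11 + l)
o(P) = -26/7 - P/7 (o(P) = -4 + (2 + P*(-1))/7 = -4 + (2 - P)/7 = -4 + (2/7 - P/7) = -26/7 - P/7)
1/(o(-217) + r(-16, p(-3))) = 1/((-26/7 - ⅐*(-217)) + 237) = 1/((-26/7 + 31) + 237) = 1/(191/7 + 237) = 1/(1850/7) = 7/1850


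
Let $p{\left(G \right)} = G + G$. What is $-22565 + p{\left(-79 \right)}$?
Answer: $-22723$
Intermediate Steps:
$p{\left(G \right)} = 2 G$
$-22565 + p{\left(-79 \right)} = -22565 + 2 \left(-79\right) = -22565 - 158 = -22723$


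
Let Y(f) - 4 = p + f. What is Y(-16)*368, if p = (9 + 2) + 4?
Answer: 1104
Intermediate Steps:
p = 15 (p = 11 + 4 = 15)
Y(f) = 19 + f (Y(f) = 4 + (15 + f) = 19 + f)
Y(-16)*368 = (19 - 16)*368 = 3*368 = 1104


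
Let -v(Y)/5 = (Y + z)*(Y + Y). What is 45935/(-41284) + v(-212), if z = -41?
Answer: -22143132175/41284 ≈ -5.3636e+5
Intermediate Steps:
v(Y) = -10*Y*(-41 + Y) (v(Y) = -5*(Y - 41)*(Y + Y) = -5*(-41 + Y)*2*Y = -10*Y*(-41 + Y))
45935/(-41284) + v(-212) = 45935/(-41284) + 10*(-212)*(41 - 1*(-212)) = 45935*(-1/41284) + 10*(-212)*(41 + 212) = -45935/41284 + 10*(-212)*253 = -45935/41284 - 536360 = -22143132175/41284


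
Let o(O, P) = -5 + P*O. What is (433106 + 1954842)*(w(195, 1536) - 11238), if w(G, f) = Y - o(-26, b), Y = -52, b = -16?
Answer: -27941379548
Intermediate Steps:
o(O, P) = -5 + O*P
w(G, f) = -463 (w(G, f) = -52 - (-5 - 26*(-16)) = -52 - (-5 + 416) = -52 - 1*411 = -52 - 411 = -463)
(433106 + 1954842)*(w(195, 1536) - 11238) = (433106 + 1954842)*(-463 - 11238) = 2387948*(-11701) = -27941379548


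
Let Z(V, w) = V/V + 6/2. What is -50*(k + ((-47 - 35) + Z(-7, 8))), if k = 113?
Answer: -1750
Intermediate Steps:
Z(V, w) = 4 (Z(V, w) = 1 + 6*(½) = 1 + 3 = 4)
-50*(k + ((-47 - 35) + Z(-7, 8))) = -50*(113 + ((-47 - 35) + 4)) = -50*(113 + (-82 + 4)) = -50*(113 - 78) = -50*35 = -1750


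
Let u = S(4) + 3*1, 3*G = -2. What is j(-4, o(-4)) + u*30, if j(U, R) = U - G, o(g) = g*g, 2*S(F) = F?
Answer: 440/3 ≈ 146.67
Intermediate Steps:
S(F) = F/2
o(g) = g²
G = -⅔ (G = (⅓)*(-2) = -⅔ ≈ -0.66667)
j(U, R) = ⅔ + U (j(U, R) = U - 1*(-⅔) = U + ⅔ = ⅔ + U)
u = 5 (u = (½)*4 + 3*1 = 2 + 3 = 5)
j(-4, o(-4)) + u*30 = (⅔ - 4) + 5*30 = -10/3 + 150 = 440/3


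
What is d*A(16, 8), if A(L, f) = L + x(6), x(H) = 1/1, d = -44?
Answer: -748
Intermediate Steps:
x(H) = 1
A(L, f) = 1 + L (A(L, f) = L + 1 = 1 + L)
d*A(16, 8) = -44*(1 + 16) = -44*17 = -748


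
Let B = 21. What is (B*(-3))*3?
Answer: -189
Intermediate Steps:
(B*(-3))*3 = (21*(-3))*3 = -63*3 = -189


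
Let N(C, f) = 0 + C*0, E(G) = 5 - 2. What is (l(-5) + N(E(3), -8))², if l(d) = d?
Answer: 25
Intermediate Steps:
E(G) = 3
N(C, f) = 0 (N(C, f) = 0 + 0 = 0)
(l(-5) + N(E(3), -8))² = (-5 + 0)² = (-5)² = 25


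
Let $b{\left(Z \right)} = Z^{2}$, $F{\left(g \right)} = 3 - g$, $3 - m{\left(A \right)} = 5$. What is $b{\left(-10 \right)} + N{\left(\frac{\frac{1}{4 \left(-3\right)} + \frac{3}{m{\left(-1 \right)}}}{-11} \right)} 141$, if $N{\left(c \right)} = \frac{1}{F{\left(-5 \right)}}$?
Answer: $\frac{941}{8} \approx 117.63$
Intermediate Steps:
$m{\left(A \right)} = -2$ ($m{\left(A \right)} = 3 - 5 = -2$)
$N{\left(c \right)} = \frac{1}{8}$ ($N{\left(c \right)} = \frac{1}{3 - -5} = \frac{1}{3 + 5} = \frac{1}{8}$)
$b{\left(-10 \right)} + N{\left(\frac{\frac{1}{4 \left(-3\right)} + \frac{3}{m{\left(-1 \right)}}}{-11} \right)} 141 = \left(-10\right)^{2} + \frac{1}{8} \cdot 141 = 100 + \frac{141}{8} = \frac{941}{8}$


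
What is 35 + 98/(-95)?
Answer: 3227/95 ≈ 33.968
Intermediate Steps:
35 + 98/(-95) = 35 - 1/95*98 = 35 - 98/95 = 3227/95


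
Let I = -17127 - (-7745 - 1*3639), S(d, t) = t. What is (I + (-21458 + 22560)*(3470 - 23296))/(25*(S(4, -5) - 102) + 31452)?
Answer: -21853995/28777 ≈ -759.43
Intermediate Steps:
I = -5743 (I = -17127 - (-7745 - 3639) = -17127 - 1*(-11384) = -17127 + 11384 = -5743)
(I + (-21458 + 22560)*(3470 - 23296))/(25*(S(4, -5) - 102) + 31452) = (-5743 + (-21458 + 22560)*(3470 - 23296))/(25*(-5 - 102) + 31452) = (-5743 + 1102*(-19826))/(25*(-107) + 31452) = (-5743 - 21848252)/(-2675 + 31452) = -21853995/28777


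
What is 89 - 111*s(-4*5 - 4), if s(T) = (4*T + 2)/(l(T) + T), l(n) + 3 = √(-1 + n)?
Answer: -107306/377 - 26085*I/377 ≈ -284.63 - 69.191*I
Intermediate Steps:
l(n) = -3 + √(-1 + n)
s(T) = (2 + 4*T)/(-3 + T + √(-1 + T)) (s(T) = (4*T + 2)/((-3 + √(-1 + T)) + T) = (2 + 4*T)/(-3 + T + √(-1 + T)))
89 - 111*s(-4*5 - 4) = 89 - 222*(1 + 2*(-4*5 - 4))/(-3 + (-4*5 - 4) + √(-1 + (-4*5 - 4))) = 89 - 222*(1 + 2*(-20 - 4))/(-3 + (-20 - 4) + √(-1 + (-20 - 4))) = 89 - 222*(1 + 2*(-24))/(-3 - 24 + √(-1 - 24)) = 89 - 222*(1 - 48)/(-3 - 24 + √(-25)) = 89 - 222*(-47)/(-3 - 24 + 5*I) = 89 - 222*(-47)/(-27 + 5*I) = 89 - 222*(-27 - 5*I)/754*(-47) = 89 - 111*(1269/377 + 235*I/377) = 89 + (-140859/377 - 26085*I/377) = -107306/377 - 26085*I/377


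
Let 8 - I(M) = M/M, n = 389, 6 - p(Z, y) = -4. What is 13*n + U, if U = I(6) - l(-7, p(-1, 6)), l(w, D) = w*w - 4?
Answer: 5019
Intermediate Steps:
p(Z, y) = 10 (p(Z, y) = 6 - 1*(-4) = 6 + 4 = 10)
l(w, D) = -4 + w² (l(w, D) = w² - 4 = -4 + w²)
I(M) = 7 (I(M) = 8 - M/M = 8 - 1*1 = 8 - 1 = 7)
U = -38 (U = 7 - (-4 + (-7)²) = 7 - (-4 + 49) = 7 - 1*45 = 7 - 45 = -38)
13*n + U = 13*389 - 38 = 5057 - 38 = 5019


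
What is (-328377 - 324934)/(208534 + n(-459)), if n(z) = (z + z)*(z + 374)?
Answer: -653311/286564 ≈ -2.2798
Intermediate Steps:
n(z) = 2*z*(374 + z) (n(z) = (2*z)*(374 + z) = 2*z*(374 + z))
(-328377 - 324934)/(208534 + n(-459)) = (-328377 - 324934)/(208534 + 2*(-459)*(374 - 459)) = -653311/(208534 + 2*(-459)*(-85)) = -653311/(208534 + 78030) = -653311/286564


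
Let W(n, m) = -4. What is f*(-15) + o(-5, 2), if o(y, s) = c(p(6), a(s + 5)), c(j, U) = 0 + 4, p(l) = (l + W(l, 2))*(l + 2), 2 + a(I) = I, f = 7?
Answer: -101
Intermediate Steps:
a(I) = -2 + I
p(l) = (-4 + l)*(2 + l) (p(l) = (l - 4)*(l + 2) = (-4 + l)*(2 + l))
c(j, U) = 4
o(y, s) = 4
f*(-15) + o(-5, 2) = 7*(-15) + 4 = -105 + 4 = -101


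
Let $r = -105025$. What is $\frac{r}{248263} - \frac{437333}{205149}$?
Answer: $- \frac{130119376304}{50930906187} \approx -2.5548$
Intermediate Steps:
$\frac{r}{248263} - \frac{437333}{205149} = - \frac{105025}{248263} - \frac{437333}{205149} = - \frac{130119376304}{50930906187}$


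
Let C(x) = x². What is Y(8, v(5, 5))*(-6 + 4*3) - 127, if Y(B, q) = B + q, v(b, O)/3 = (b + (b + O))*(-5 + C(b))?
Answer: 5321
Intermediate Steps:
v(b, O) = 3*(-5 + b²)*(O + 2*b) (v(b, O) = 3*((b + (b + O))*(-5 + b²)) = 3*((b + (O + b))*(-5 + b²)) = 3*((O + 2*b)*(-5 + b²)) = 3*((-5 + b²)*(O + 2*b)) = 3*(-5 + b²)*(O + 2*b))
Y(8, v(5, 5))*(-6 + 4*3) - 127 = (8 + (-30*5 - 15*5 + 6*5³ + 3*5*5²))*(-6 + 4*3) - 127 = (8 + (-150 - 75 + 6*125 + 3*5*25))*(-6 + 12) - 127 = (8 + (-150 - 75 + 750 + 375))*6 - 127 = (8 + 900)*6 - 127 = 908*6 - 127 = 5448 - 127 = 5321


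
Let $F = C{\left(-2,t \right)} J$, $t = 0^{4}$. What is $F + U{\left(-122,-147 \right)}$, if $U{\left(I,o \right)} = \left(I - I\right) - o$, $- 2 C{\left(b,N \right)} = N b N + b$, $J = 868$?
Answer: $1015$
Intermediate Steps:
$t = 0$
$C{\left(b,N \right)} = - \frac{b}{2} - \frac{b N^{2}}{2}$ ($C{\left(b,N \right)} = - \frac{N b N + b}{2} = - \frac{b N^{2} + b}{2} = - \frac{b + b N^{2}}{2} = - \frac{b}{2} - \frac{b N^{2}}{2}$)
$U{\left(I,o \right)} = - o$ ($U{\left(I,o \right)} = 0 - o = - o$)
$F = 868$ ($F = \left(- \frac{1}{2}\right) \left(-2\right) \left(1 + 0^{2}\right) 868 = \left(- \frac{1}{2}\right) \left(-2\right) \left(1 + 0\right) 868 = \left(- \frac{1}{2}\right) \left(-2\right) 1 \cdot 868 = 1 \cdot 868 = 868$)
$F + U{\left(-122,-147 \right)} = 868 - -147 = 868 + 147 = 1015$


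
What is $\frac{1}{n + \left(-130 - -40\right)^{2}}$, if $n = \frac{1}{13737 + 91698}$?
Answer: $\frac{105435}{854023501} \approx 0.00012346$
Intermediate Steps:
$n = \frac{1}{105435} \approx 9.4845 \cdot 10^{-6}$
$\frac{1}{n + \left(-130 - -40\right)^{2}} = \frac{1}{\frac{1}{105435} + \left(-130 - -40\right)^{2}} = \frac{1}{\frac{1}{105435} + \left(-130 + 40\right)^{2}} = \frac{1}{\frac{1}{105435} + \left(-90\right)^{2}} = \frac{1}{\frac{1}{105435} + 8100} = \frac{1}{\frac{854023501}{105435}} = \frac{105435}{854023501}$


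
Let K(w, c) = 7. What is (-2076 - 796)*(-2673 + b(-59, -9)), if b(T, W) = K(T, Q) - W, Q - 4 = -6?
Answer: 7630904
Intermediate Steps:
Q = -2 (Q = 4 - 6 = -2)
b(T, W) = 7 - W
(-2076 - 796)*(-2673 + b(-59, -9)) = (-2076 - 796)*(-2673 + (7 - 1*(-9))) = -2872*(-2673 + (7 + 9)) = -2872*(-2673 + 16) = -2872*(-2657) = 7630904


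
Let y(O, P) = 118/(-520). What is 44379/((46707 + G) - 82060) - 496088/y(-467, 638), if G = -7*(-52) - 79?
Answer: 4523169017479/2069012 ≈ 2.1861e+6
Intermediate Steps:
G = 285 (G = 364 - 79 = 285)
y(O, P) = -59/260 (y(O, P) = 118*(-1/520) = -59/260)
44379/((46707 + G) - 82060) - 496088/y(-467, 638) = 44379/((46707 + 285) - 82060) - 496088/(-59/260) = 44379/(46992 - 82060) - 496088*(-260/59) = 44379/(-35068) + 128982880/59 = 44379*(-1/35068) + 128982880/59 = -44379/35068 + 128982880/59 = 4523169017479/2069012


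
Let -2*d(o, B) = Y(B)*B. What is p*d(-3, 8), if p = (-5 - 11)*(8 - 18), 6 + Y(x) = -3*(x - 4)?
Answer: 11520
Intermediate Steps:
Y(x) = 6 - 3*x (Y(x) = -6 - 3*(x - 4) = -6 - 3*(-4 + x) = -6 + (12 - 3*x) = 6 - 3*x)
d(o, B) = -B*(6 - 3*B)/2 (d(o, B) = -(6 - 3*B)*B/2 = -B*(6 - 3*B)/2)
p = 160 (p = -16*(-10) = 160)
p*d(-3, 8) = 160*((3/2)*8*(-2 + 8)) = 160*((3/2)*8*6) = 160*72 = 11520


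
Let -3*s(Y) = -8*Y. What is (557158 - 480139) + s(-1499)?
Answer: 219065/3 ≈ 73022.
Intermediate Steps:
s(Y) = 8*Y/3 (s(Y) = -(-8)*Y/3 = 8*Y/3)
(557158 - 480139) + s(-1499) = (557158 - 480139) + (8/3)*(-1499) = 77019 - 11992/3 = 219065/3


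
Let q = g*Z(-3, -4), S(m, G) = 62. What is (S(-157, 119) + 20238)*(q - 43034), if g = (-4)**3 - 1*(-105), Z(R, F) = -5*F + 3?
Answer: -854447300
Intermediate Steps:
Z(R, F) = 3 - 5*F
g = 41 (g = -64 + 105 = 41)
q = 943 (q = 41*(3 - 5*(-4)) = 41*(3 + 20) = 41*23 = 943)
(S(-157, 119) + 20238)*(q - 43034) = (62 + 20238)*(943 - 43034) = 20300*(-42091) = -854447300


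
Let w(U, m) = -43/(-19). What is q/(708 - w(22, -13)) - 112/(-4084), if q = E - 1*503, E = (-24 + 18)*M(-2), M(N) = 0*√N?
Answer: -9382245/13690589 ≈ -0.68531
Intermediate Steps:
M(N) = 0
E = 0 (E = (-24 + 18)*0 = -6*0 = 0)
w(U, m) = 43/19 (w(U, m) = -43*(-1/19) = 43/19)
q = -503 (q = 0 - 1*503 = 0 - 503 = -503)
q/(708 - w(22, -13)) - 112/(-4084) = -503/(708 - 1*43/19) - 112/(-4084) = -503/(708 - 43/19) - 112*(-1/4084) = -503/13409/19 + 28/1021 = -503*19/13409 + 28/1021 = -9557/13409 + 28/1021 = -9382245/13690589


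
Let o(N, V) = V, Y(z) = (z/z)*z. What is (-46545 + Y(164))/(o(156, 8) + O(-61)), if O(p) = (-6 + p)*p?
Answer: -46381/4095 ≈ -11.326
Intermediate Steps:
O(p) = p*(-6 + p)
Y(z) = z (Y(z) = 1*z = z)
(-46545 + Y(164))/(o(156, 8) + O(-61)) = (-46545 + 164)/(8 - 61*(-6 - 61)) = -46381/(8 - 61*(-67)) = -46381/(8 + 4087) = -46381/4095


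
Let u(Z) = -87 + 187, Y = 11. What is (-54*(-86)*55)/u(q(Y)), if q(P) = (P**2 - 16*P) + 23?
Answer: 12771/5 ≈ 2554.2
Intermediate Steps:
q(P) = 23 + P**2 - 16*P
u(Z) = 100
(-54*(-86)*55)/u(q(Y)) = (-54*(-86)*55)/100 = (4644*55)*(1/100) = 255420*(1/100) = 12771/5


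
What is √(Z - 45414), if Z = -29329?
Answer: I*√74743 ≈ 273.39*I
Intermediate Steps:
√(Z - 45414) = √(-29329 - 45414) = √(-74743) = I*√74743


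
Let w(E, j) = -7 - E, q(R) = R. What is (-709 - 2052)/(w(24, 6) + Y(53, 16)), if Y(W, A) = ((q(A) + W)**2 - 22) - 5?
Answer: -2761/4703 ≈ -0.58707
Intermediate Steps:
Y(W, A) = -27 + (A + W)**2 (Y(W, A) = ((A + W)**2 - 22) - 5 = (-22 + (A + W)**2) - 5 = -27 + (A + W)**2)
(-709 - 2052)/(w(24, 6) + Y(53, 16)) = (-709 - 2052)/((-7 - 1*24) + (-27 + (16 + 53)**2)) = -2761/((-7 - 24) + (-27 + 69**2)) = -2761/(-31 + (-27 + 4761)) = -2761/(-31 + 4734) = -2761/4703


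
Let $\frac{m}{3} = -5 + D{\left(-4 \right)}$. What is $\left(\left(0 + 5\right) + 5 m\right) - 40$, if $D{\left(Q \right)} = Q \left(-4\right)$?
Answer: $130$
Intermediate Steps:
$D{\left(Q \right)} = - 4 Q$
$m = 33$ ($m = 3 \left(-5 - -16\right) = 3 \left(-5 + 16\right) = 3 \cdot 11 = 33$)
$\left(\left(0 + 5\right) + 5 m\right) - 40 = \left(\left(0 + 5\right) + 5 \cdot 33\right) - 40 = \left(5 + 165\right) - 40 = 170 - 40 = 130$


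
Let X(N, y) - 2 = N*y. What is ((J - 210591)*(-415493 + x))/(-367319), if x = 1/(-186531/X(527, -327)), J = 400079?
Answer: 14685727864582528/68516380389 ≈ 2.1434e+5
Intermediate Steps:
X(N, y) = 2 + N*y
x = 172327/186531 (x = 1/(-186531/(2 + 527*(-327))) = 1/(-186531/(2 - 172329)) = 1/(-186531/(-172327)) = 1/(-186531*(-1/172327)) = 1/(186531/172327) = 172327/186531 ≈ 0.92385)
((J - 210591)*(-415493 + x))/(-367319) = ((400079 - 210591)*(-415493 + 172327/186531))/(-367319) = (189488*(-77502152456/186531))*(-1/367319) = -14685727864582528/186531*(-1/367319) = 14685727864582528/68516380389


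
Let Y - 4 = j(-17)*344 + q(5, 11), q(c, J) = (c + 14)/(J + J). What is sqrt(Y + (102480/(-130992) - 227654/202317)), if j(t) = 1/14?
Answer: 5*sqrt(7960492125775954535694)/85026956322 ≈ 5.2467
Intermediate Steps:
q(c, J) = (14 + c)/(2*J) (q(c, J) = (14 + c)/((2*J)) = (14 + c)*(1/(2*J)) = (14 + c)/(2*J))
j(t) = 1/14
Y = 4533/154 (Y = 4 + ((1/14)*344 + (1/2)*(14 + 5)/11) = 4 + (172/7 + (1/2)*(1/11)*19) = 4 + (172/7 + 19/22) = 4 + 3917/154 = 4533/154 ≈ 29.435)
sqrt(Y + (102480/(-130992) - 227654/202317)) = sqrt(4533/154 + (102480/(-130992) - 227654/202317)) = sqrt(4533/154 + (102480*(-1/130992) - 227654*1/202317)) = sqrt(4533/154 + (-2135/2729 - 227654/202317)) = sqrt(4533/154 - 1053214561/552123093) = sqrt(2340578938175/85026956322) = 5*sqrt(7960492125775954535694)/85026956322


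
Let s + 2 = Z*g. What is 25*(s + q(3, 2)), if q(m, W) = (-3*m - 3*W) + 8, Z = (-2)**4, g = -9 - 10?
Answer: -7825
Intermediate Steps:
g = -19
Z = 16
q(m, W) = 8 - 3*W - 3*m (q(m, W) = (-3*W - 3*m) + 8 = 8 - 3*W - 3*m)
s = -306 (s = -2 + 16*(-19) = -2 - 304 = -306)
25*(s + q(3, 2)) = 25*(-306 + (8 - 3*2 - 3*3)) = 25*(-306 + (8 - 6 - 9)) = 25*(-306 - 7) = 25*(-313) = -7825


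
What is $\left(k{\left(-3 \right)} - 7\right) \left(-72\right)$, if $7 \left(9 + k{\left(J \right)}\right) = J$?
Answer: $\frac{8280}{7} \approx 1182.9$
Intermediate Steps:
$k{\left(J \right)} = -9 + \frac{J}{7}$
$\left(k{\left(-3 \right)} - 7\right) \left(-72\right) = \left(\left(-9 + \frac{1}{7} \left(-3\right)\right) - 7\right) \left(-72\right) = \left(\left(-9 - \frac{3}{7}\right) + \left(-12 + 5\right)\right) \left(-72\right) = \left(- \frac{66}{7} - 7\right) \left(-72\right) = \left(- \frac{115}{7}\right) \left(-72\right) = \frac{8280}{7}$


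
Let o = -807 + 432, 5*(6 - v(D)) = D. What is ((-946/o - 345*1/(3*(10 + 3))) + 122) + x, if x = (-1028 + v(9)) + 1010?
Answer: 496648/4875 ≈ 101.88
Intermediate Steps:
v(D) = 6 - D/5
o = -375
x = -69/5 (x = (-1028 + (6 - 1/5*9)) + 1010 = (-1028 + (6 - 9/5)) + 1010 = (-1028 + 21/5) + 1010 = -5119/5 + 1010 = -69/5 ≈ -13.800)
((-946/o - 345*1/(3*(10 + 3))) + 122) + x = ((-946/(-375) - 345*1/(3*(10 + 3))) + 122) - 69/5 = ((-946*(-1/375) - 345/(13*3)) + 122) - 69/5 = ((946/375 - 345/39) + 122) - 69/5 = ((946/375 - 345*1/39) + 122) - 69/5 = ((946/375 - 115/13) + 122) - 69/5 = (-30827/4875 + 122) - 69/5 = 563923/4875 - 69/5 = 496648/4875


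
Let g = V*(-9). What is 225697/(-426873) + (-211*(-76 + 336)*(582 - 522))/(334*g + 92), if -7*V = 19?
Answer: -4924350987463/12327665367 ≈ -399.46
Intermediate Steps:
V = -19/7 (V = -⅐*19 = -19/7 ≈ -2.7143)
g = 171/7 (g = -19/7*(-9) = 171/7 ≈ 24.429)
225697/(-426873) + (-211*(-76 + 336)*(582 - 522))/(334*g + 92) = 225697/(-426873) + (-211*(-76 + 336)*(582 - 522))/(334*(171/7) + 92) = 225697*(-1/426873) + (-54860*60)/(57114/7 + 92) = -225697/426873 + (-211*15600)/(57758/7) = -225697/426873 - 3291600*7/57758 = -225697/426873 - 11520600/28879 = -4924350987463/12327665367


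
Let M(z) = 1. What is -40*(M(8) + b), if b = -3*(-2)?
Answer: -280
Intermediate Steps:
b = 6
-40*(M(8) + b) = -40*(1 + 6) = -40*7 = -280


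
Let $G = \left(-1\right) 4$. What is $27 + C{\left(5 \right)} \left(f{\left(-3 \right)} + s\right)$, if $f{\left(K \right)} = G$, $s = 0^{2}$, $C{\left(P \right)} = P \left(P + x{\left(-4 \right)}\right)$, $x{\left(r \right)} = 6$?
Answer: $-193$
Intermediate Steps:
$C{\left(P \right)} = P \left(6 + P\right)$ ($C{\left(P \right)} = P \left(P + 6\right) = P \left(6 + P\right)$)
$s = 0$
$G = -4$
$f{\left(K \right)} = -4$
$27 + C{\left(5 \right)} \left(f{\left(-3 \right)} + s\right) = 27 + 5 \left(6 + 5\right) \left(-4 + 0\right) = 27 + 5 \cdot 11 \left(-4\right) = 27 + 55 \left(-4\right) = 27 - 220 = -193$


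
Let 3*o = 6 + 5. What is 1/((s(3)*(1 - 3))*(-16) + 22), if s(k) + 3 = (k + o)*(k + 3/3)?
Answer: 3/2338 ≈ 0.0012831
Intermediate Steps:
o = 11/3 (o = (6 + 5)/3 = (⅓)*11 = 11/3 ≈ 3.6667)
s(k) = -3 + (1 + k)*(11/3 + k) (s(k) = -3 + (k + 11/3)*(k + 3/3) = -3 + (11/3 + k)*(k + 3*(⅓)) = -3 + (11/3 + k)*(k + 1) = -3 + (11/3 + k)*(1 + k) = -3 + (1 + k)*(11/3 + k))
1/((s(3)*(1 - 3))*(-16) + 22) = 1/(((⅔ + 3² + (14/3)*3)*(1 - 3))*(-16) + 22) = 1/(((⅔ + 9 + 14)*(-2))*(-16) + 22) = 1/(((71/3)*(-2))*(-16) + 22) = 1/(-142/3*(-16) + 22) = 1/(2272/3 + 22) = 1/(2338/3) = 3/2338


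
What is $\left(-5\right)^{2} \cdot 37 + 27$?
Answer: $952$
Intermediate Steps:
$\left(-5\right)^{2} \cdot 37 + 27 = 25 \cdot 37 + 27 = 925 + 27 = 952$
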